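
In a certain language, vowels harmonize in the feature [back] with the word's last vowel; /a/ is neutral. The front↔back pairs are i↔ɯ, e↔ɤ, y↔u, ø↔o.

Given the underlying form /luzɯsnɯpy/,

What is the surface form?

[lyzisnipy]

/u/ harmonizes with /y/ ([-back]) → [y]
/ɯ/ harmonizes with /y/ ([-back]) → [i]
/ɯ/ harmonizes with /y/ ([-back]) → [i]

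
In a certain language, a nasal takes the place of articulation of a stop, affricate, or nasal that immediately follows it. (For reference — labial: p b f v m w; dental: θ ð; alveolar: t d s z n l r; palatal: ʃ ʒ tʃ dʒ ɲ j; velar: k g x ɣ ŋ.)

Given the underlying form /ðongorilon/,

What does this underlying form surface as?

[ðoŋgorilon]

/n/ before /g/ (velar) → [ŋ]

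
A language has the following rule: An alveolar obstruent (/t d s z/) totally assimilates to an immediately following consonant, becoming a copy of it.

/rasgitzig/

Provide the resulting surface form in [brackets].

/s/ before /g/ → [g] (total assimilation)
/t/ before /z/ → [z] (total assimilation)

[raggizzig]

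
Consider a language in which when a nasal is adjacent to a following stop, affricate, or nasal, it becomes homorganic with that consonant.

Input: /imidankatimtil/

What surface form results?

/n/ before /k/ (velar) → [ŋ]
/m/ before /t/ (alveolar) → [n]

[imidaŋkatintil]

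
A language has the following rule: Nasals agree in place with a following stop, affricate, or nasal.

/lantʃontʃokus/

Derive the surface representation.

/n/ before /tʃ/ (palatal) → [ɲ]
/n/ before /tʃ/ (palatal) → [ɲ]

[laɲtʃoɲtʃokus]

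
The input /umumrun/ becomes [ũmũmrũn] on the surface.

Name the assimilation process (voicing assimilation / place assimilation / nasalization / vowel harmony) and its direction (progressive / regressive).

nasalization, regressive

/u/→[ũ] /u/→[ũ] /u/→[ũ].
Each target copies a feature from the following segment, so the direction is regressive.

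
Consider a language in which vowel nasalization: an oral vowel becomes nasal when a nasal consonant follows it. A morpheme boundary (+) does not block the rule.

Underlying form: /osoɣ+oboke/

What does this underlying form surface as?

[osoɣ+oboke]

no segment meets the rule's conditions; no change.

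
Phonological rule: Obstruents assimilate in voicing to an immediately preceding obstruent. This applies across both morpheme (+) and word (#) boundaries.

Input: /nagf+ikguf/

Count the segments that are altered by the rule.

2

/f/ after /g/ (voiced) → [v]
/g/ after /k/ (voiceless) → [k]
2 segments change.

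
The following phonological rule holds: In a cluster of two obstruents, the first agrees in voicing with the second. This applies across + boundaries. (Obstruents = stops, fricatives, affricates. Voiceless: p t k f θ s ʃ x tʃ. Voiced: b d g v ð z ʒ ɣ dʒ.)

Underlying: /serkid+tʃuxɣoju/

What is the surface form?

[serkit+tʃuɣɣoju]

/d/ before /tʃ/ (voiceless) → [t]
/x/ before /ɣ/ (voiced) → [ɣ]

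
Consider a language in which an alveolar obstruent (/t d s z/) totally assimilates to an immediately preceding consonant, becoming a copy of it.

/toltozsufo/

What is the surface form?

/t/ after /l/ → [l] (total assimilation)
/s/ after /z/ → [z] (total assimilation)

[tollozzufo]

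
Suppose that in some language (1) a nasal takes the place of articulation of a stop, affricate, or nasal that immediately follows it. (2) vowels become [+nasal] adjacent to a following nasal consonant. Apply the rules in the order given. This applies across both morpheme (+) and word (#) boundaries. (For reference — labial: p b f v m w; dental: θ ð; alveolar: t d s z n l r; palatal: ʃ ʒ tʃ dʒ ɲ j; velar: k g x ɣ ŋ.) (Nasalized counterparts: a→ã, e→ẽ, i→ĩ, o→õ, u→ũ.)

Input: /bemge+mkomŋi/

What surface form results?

Rule 1: /m/ before /g/ (velar) → [ŋ]
Rule 1: /m/ before /k/ (velar) → [ŋ]
Rule 1: /m/ before /ŋ/ (velar) → [ŋ]
After rule 1: beŋge+ŋkoŋŋi
Rule 2: /e/ before nasal /ŋ/ → [ẽ]
Rule 2: /e/ before nasal /ŋ/ → [ẽ]
Rule 2: /o/ before nasal /ŋ/ → [õ]

[bẽŋgẽ+ŋkõŋŋi]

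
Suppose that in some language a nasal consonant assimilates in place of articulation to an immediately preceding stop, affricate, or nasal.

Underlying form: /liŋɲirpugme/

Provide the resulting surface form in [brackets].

/ɲ/ after /ŋ/ (velar) → [ŋ]
/m/ after /g/ (velar) → [ŋ]

[liŋŋirpugŋe]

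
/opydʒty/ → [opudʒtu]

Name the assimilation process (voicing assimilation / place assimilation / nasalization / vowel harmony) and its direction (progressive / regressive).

vowel harmony, progressive

/y/→[u] /y/→[u].
Vowels agree with the first vowel, so the harmony is progressive.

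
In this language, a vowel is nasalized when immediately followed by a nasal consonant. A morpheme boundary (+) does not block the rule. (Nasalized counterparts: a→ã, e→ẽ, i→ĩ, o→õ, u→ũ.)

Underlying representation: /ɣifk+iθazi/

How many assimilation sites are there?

No segment meets the rule's conditions.

0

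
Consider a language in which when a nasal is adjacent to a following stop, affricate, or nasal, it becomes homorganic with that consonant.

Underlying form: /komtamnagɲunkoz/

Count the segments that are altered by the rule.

/m/ before /t/ (alveolar) → [n]
/m/ before /n/ (alveolar) → [n]
/n/ before /k/ (velar) → [ŋ]
3 segments change.

3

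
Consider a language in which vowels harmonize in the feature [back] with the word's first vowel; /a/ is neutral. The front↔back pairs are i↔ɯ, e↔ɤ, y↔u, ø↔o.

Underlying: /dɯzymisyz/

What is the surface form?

[dɯzumɯsuz]

/y/ harmonizes with /ɯ/ ([+back]) → [u]
/i/ harmonizes with /ɯ/ ([+back]) → [ɯ]
/y/ harmonizes with /ɯ/ ([+back]) → [u]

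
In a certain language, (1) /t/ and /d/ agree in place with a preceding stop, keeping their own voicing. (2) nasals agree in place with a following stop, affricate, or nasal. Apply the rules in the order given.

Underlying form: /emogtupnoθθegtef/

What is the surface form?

[emogkupnoθθegkef]

Rule 1: /t/ after /g/ (velar) → [k]
Rule 1: /t/ after /g/ (velar) → [k]
After rule 1: emogkupnoθθegkef
Rule 2: no segment meets the rule's conditions; no change.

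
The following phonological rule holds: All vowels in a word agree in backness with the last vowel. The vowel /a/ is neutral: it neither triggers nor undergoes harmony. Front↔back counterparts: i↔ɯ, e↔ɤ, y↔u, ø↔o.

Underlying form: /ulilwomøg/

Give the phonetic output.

/u/ harmonizes with /ø/ ([-back]) → [y]
/o/ harmonizes with /ø/ ([-back]) → [ø]

[ylilwømøg]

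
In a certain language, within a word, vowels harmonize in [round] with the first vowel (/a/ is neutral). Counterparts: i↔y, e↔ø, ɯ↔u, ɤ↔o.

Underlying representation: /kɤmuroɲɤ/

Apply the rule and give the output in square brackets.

[kɤmɯrɤɲɤ]

/u/ harmonizes with /ɤ/ ([-round]) → [ɯ]
/o/ harmonizes with /ɤ/ ([-round]) → [ɤ]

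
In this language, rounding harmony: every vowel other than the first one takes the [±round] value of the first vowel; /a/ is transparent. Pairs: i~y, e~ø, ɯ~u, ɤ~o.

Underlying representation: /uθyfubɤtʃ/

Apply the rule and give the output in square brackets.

/ɤ/ harmonizes with /u/ ([+round]) → [o]

[uθyfubotʃ]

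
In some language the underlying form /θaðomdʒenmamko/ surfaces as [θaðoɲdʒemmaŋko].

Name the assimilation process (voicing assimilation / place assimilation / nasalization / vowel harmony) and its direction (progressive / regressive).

place assimilation, regressive

/m/→[ɲ] /n/→[m] /m/→[ŋ].
Each target copies a feature from the following segment, so the direction is regressive.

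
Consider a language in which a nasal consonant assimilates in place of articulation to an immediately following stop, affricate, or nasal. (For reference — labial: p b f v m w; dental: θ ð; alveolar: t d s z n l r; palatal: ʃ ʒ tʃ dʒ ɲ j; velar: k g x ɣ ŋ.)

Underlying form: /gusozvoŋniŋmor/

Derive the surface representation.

/ŋ/ before /n/ (alveolar) → [n]
/ŋ/ before /m/ (labial) → [m]

[gusozvonnimmor]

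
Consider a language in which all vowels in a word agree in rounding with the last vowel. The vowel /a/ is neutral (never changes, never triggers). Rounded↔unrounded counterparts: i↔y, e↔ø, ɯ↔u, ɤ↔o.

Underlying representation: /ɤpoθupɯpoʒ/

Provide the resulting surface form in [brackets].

/ɤ/ harmonizes with /o/ ([+round]) → [o]
/ɯ/ harmonizes with /o/ ([+round]) → [u]

[opoθupupoʒ]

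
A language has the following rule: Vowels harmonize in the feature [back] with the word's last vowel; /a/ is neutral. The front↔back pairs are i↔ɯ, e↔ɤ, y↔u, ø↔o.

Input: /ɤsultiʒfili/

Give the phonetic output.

/ɤ/ harmonizes with /i/ ([-back]) → [e]
/u/ harmonizes with /i/ ([-back]) → [y]

[esyltiʒfili]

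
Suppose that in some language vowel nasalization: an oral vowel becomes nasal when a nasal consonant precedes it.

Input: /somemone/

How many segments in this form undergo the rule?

/e/ after nasal /m/ → [ẽ]
/o/ after nasal /m/ → [õ]
/e/ after nasal /n/ → [ẽ]
3 segments change.

3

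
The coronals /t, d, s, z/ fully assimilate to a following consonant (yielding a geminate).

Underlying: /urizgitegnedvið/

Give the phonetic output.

/z/ before /g/ → [g] (total assimilation)
/d/ before /v/ → [v] (total assimilation)

[uriggitegnevvið]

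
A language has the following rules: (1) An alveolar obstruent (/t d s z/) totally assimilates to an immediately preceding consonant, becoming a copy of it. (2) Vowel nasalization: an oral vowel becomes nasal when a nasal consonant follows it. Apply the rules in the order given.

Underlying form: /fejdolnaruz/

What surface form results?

Rule 1: /d/ after /j/ → [j] (total assimilation)
After rule 1: fejjolnaruz
Rule 2: no segment meets the rule's conditions; no change.

[fejjolnaruz]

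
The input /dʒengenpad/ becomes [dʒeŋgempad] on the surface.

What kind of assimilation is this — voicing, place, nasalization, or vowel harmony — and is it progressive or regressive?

place assimilation, regressive

/n/→[ŋ] /n/→[m].
Each target copies a feature from the following segment, so the direction is regressive.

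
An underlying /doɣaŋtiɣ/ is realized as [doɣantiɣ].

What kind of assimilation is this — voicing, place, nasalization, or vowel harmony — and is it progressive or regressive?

/ŋ/→[n].
Each target copies a feature from the following segment, so the direction is regressive.

place assimilation, regressive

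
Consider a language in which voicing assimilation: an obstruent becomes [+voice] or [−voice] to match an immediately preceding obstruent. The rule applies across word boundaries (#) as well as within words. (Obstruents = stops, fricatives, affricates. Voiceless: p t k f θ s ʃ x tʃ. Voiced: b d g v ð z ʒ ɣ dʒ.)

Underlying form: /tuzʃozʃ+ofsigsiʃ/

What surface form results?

[tuzʒozʒ+ofsigziʃ]

/ʃ/ after /z/ (voiced) → [ʒ]
/ʃ/ after /z/ (voiced) → [ʒ]
/s/ after /g/ (voiced) → [z]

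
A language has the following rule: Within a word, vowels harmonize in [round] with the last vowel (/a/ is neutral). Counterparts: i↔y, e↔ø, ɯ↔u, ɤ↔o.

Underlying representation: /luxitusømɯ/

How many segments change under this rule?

/u/ harmonizes with /ɯ/ ([-round]) → [ɯ]
/u/ harmonizes with /ɯ/ ([-round]) → [ɯ]
/ø/ harmonizes with /ɯ/ ([-round]) → [e]
3 segments change.

3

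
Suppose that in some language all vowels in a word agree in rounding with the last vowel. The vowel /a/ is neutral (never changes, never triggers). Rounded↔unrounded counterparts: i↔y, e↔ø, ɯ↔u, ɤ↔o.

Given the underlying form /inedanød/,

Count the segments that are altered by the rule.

/i/ harmonizes with /ø/ ([+round]) → [y]
/e/ harmonizes with /ø/ ([+round]) → [ø]
2 segments change.

2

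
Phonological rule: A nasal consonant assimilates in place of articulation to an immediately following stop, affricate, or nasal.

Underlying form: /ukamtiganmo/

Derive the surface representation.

/m/ before /t/ (alveolar) → [n]
/n/ before /m/ (labial) → [m]

[ukantigammo]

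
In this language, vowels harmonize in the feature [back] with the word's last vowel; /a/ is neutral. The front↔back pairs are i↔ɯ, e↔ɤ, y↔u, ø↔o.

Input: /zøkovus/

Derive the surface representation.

/ø/ harmonizes with /u/ ([+back]) → [o]

[zokovus]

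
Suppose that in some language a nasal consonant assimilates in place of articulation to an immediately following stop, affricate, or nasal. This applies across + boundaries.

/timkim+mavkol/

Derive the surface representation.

/m/ before /k/ (velar) → [ŋ]

[tiŋkim+mavkol]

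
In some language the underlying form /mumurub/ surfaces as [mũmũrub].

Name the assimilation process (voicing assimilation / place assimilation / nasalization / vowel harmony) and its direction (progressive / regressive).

/u/→[ũ] /u/→[ũ].
Each target copies a feature from the preceding segment, so the direction is progressive.

nasalization, progressive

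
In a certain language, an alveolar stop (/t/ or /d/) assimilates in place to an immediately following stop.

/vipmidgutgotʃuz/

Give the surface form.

/d/ before /g/ (velar) → [g]
/t/ before /g/ (velar) → [k]

[vipmiggukgotʃuz]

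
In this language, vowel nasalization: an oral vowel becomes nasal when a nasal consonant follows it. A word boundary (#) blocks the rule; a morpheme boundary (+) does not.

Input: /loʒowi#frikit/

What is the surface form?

no segment meets the rule's conditions; no change.

[loʒowi#frikit]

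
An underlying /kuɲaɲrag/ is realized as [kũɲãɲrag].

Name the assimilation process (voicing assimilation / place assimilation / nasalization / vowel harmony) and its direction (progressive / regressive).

nasalization, regressive

/u/→[ũ] /a/→[ã].
Each target copies a feature from the following segment, so the direction is regressive.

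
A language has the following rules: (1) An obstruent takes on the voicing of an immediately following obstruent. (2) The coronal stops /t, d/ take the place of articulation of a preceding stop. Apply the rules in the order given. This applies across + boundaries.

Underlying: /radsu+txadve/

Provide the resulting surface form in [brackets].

[ratsu+txadve]

Rule 1: /d/ before /s/ (voiceless) → [t]
After rule 1: ratsu+txadve
Rule 2: no segment meets the rule's conditions; no change.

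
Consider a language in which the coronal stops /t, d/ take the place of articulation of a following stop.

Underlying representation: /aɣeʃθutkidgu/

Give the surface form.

/t/ before /k/ (velar) → [k]
/d/ before /g/ (velar) → [g]

[aɣeʃθukkiggu]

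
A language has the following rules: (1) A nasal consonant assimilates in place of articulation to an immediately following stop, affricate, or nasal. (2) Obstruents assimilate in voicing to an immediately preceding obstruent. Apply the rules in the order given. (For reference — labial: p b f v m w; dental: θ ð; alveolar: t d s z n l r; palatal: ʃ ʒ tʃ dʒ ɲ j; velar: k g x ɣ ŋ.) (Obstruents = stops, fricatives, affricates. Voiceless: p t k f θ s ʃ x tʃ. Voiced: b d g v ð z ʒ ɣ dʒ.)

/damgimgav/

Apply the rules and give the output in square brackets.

[daŋgiŋgav]

Rule 1: /m/ before /g/ (velar) → [ŋ]
Rule 1: /m/ before /g/ (velar) → [ŋ]
After rule 1: daŋgiŋgav
Rule 2: no segment meets the rule's conditions; no change.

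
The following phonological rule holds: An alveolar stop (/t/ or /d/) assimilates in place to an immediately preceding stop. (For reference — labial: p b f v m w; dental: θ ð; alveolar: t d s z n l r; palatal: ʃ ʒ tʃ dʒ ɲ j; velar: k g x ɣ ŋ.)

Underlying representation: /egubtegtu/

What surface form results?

/t/ after /b/ (labial) → [p]
/t/ after /g/ (velar) → [k]

[egubpegku]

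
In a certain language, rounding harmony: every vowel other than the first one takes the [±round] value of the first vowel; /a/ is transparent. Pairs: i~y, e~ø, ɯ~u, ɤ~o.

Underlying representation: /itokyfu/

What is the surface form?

[itɤkifɯ]

/o/ harmonizes with /i/ ([-round]) → [ɤ]
/y/ harmonizes with /i/ ([-round]) → [i]
/u/ harmonizes with /i/ ([-round]) → [ɯ]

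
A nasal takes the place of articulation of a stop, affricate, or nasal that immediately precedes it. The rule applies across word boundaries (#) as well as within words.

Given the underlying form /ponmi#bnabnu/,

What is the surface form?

[ponni#bmabmu]

/m/ after /n/ (alveolar) → [n]
/n/ after /b/ (labial) → [m]
/n/ after /b/ (labial) → [m]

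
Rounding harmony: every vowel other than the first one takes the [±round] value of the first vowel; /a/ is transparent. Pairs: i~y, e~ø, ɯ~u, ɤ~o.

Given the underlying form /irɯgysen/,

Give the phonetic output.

/y/ harmonizes with /i/ ([-round]) → [i]

[irɯgisen]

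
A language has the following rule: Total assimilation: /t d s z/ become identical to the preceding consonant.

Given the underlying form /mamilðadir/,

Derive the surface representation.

[mamilðadir]

no segment meets the rule's conditions; no change.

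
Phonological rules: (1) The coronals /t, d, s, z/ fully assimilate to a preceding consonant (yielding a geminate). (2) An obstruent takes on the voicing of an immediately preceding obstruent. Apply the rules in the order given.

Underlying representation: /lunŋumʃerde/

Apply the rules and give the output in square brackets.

[lunŋumʃerre]

Rule 1: /d/ after /r/ → [r] (total assimilation)
After rule 1: lunŋumʃerre
Rule 2: no segment meets the rule's conditions; no change.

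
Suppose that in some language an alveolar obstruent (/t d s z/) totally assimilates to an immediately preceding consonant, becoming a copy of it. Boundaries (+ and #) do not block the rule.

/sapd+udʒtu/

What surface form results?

/d/ after /p/ → [p] (total assimilation)
/t/ after /dʒ/ → [dʒ] (total assimilation)

[sapp+udʒdʒu]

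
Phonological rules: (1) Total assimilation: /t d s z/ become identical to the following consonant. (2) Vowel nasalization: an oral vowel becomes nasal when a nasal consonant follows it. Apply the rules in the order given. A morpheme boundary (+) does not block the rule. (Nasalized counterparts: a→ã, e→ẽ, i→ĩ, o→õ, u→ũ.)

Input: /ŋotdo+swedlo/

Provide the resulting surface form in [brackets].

[ŋoddo+wwello]

Rule 1: /t/ before /d/ → [d] (total assimilation)
Rule 1: /s/ before /w/ → [w] (total assimilation)
Rule 1: /d/ before /l/ → [l] (total assimilation)
After rule 1: ŋoddo+wwello
Rule 2: no segment meets the rule's conditions; no change.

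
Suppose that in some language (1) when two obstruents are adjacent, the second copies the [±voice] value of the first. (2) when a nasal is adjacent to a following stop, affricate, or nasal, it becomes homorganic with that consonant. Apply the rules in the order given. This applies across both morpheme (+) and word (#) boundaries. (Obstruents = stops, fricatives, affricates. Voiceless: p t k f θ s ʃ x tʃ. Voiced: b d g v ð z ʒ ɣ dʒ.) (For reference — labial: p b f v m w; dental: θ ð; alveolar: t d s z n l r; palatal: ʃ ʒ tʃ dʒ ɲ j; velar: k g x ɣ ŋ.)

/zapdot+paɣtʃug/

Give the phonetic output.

Rule 1: /d/ after /p/ (voiceless) → [t]
Rule 1: /tʃ/ after /ɣ/ (voiced) → [dʒ]
After rule 1: zaptot+paɣdʒug
Rule 2: no segment meets the rule's conditions; no change.

[zaptot+paɣdʒug]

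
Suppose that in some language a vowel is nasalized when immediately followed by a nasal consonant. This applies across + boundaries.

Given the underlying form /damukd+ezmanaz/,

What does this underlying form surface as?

[dãmukd+ezmãnaz]

/a/ before nasal /m/ → [ã]
/a/ before nasal /n/ → [ã]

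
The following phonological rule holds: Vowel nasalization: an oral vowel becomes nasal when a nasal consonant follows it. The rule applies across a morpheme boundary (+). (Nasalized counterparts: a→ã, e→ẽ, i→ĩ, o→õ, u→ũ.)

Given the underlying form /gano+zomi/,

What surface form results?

[gãno+zõmi]

/a/ before nasal /n/ → [ã]
/o/ before nasal /m/ → [õ]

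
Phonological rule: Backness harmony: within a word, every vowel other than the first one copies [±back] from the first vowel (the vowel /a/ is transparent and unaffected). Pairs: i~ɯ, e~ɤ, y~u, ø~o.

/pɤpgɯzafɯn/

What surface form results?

[pɤpgɯzafɯn]

no segment meets the rule's conditions; no change.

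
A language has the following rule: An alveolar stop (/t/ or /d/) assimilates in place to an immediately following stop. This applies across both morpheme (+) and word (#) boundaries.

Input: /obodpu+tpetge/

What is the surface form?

/d/ before /p/ (labial) → [b]
/t/ before /p/ (labial) → [p]
/t/ before /g/ (velar) → [k]

[obobpu+ppekge]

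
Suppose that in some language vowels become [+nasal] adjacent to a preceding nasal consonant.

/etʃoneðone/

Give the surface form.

[etʃonẽðonẽ]

/e/ after nasal /n/ → [ẽ]
/e/ after nasal /n/ → [ẽ]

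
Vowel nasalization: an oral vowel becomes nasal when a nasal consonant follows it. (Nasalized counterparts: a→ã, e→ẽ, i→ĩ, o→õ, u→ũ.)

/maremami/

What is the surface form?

[marẽmãmi]

/e/ before nasal /m/ → [ẽ]
/a/ before nasal /m/ → [ã]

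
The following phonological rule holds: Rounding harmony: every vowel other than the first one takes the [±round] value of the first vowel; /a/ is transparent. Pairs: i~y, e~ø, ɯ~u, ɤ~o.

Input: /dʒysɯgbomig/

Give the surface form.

[dʒysugbomyg]

/ɯ/ harmonizes with /y/ ([+round]) → [u]
/i/ harmonizes with /y/ ([+round]) → [y]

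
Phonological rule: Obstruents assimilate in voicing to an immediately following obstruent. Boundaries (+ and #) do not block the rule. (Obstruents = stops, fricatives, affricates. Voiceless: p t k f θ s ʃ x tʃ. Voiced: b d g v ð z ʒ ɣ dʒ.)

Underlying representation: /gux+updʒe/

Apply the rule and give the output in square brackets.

[gux+ubdʒe]

/p/ before /dʒ/ (voiced) → [b]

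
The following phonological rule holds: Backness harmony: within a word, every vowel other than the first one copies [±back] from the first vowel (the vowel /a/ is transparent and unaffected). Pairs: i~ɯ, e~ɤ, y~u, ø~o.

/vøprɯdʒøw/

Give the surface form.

[vøpridʒøw]

/ɯ/ harmonizes with /ø/ ([-back]) → [i]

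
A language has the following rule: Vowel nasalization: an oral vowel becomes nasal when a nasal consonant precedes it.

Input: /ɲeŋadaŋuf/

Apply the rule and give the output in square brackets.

[ɲẽŋãdaŋũf]

/e/ after nasal /ɲ/ → [ẽ]
/a/ after nasal /ŋ/ → [ã]
/u/ after nasal /ŋ/ → [ũ]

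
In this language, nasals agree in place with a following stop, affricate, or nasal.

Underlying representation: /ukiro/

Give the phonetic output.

no segment meets the rule's conditions; no change.

[ukiro]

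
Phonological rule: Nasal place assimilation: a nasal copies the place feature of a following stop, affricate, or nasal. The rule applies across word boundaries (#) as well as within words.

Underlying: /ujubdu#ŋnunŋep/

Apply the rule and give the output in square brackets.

/ŋ/ before /n/ (alveolar) → [n]
/n/ before /ŋ/ (velar) → [ŋ]

[ujubdu#nnuŋŋep]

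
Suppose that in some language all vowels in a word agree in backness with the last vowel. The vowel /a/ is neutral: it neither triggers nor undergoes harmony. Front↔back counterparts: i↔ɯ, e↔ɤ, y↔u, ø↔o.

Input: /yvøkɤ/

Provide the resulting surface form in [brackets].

[uvokɤ]

/y/ harmonizes with /ɤ/ ([+back]) → [u]
/ø/ harmonizes with /ɤ/ ([+back]) → [o]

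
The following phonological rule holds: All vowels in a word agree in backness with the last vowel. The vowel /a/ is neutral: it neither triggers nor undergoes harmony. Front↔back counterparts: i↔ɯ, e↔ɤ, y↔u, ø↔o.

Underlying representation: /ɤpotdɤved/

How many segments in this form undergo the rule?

3

/ɤ/ harmonizes with /e/ ([-back]) → [e]
/o/ harmonizes with /e/ ([-back]) → [ø]
/ɤ/ harmonizes with /e/ ([-back]) → [e]
3 segments change.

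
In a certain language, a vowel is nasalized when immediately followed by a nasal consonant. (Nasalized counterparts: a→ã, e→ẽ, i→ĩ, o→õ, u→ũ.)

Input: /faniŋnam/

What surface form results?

[fãnĩŋnãm]

/a/ before nasal /n/ → [ã]
/i/ before nasal /ŋ/ → [ĩ]
/a/ before nasal /m/ → [ã]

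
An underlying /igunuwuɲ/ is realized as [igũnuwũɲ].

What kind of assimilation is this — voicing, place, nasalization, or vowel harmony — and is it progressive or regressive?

/u/→[ũ] /u/→[ũ].
Each target copies a feature from the following segment, so the direction is regressive.

nasalization, regressive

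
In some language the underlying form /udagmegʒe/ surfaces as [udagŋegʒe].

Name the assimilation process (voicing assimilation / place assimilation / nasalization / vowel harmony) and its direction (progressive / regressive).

place assimilation, progressive

/m/→[ŋ].
Each target copies a feature from the preceding segment, so the direction is progressive.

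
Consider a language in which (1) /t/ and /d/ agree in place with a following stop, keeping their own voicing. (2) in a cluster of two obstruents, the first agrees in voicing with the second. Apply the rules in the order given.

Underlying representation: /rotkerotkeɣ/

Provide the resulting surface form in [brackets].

[rokkerokkeɣ]

Rule 1: /t/ before /k/ (velar) → [k]
Rule 1: /t/ before /k/ (velar) → [k]
After rule 1: rokkerokkeɣ
Rule 2: no segment meets the rule's conditions; no change.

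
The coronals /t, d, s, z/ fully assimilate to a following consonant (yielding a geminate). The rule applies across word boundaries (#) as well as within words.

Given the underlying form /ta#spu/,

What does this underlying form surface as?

/s/ before /p/ → [p] (total assimilation)

[ta#ppu]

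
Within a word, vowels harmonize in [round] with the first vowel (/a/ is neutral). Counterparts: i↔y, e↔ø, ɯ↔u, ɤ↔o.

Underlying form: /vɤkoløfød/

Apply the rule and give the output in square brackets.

/o/ harmonizes with /ɤ/ ([-round]) → [ɤ]
/ø/ harmonizes with /ɤ/ ([-round]) → [e]
/ø/ harmonizes with /ɤ/ ([-round]) → [e]

[vɤkɤlefed]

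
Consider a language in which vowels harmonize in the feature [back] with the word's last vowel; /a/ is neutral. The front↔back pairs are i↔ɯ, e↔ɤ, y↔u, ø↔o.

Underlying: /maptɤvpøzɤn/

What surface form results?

[maptɤvpozɤn]

/ø/ harmonizes with /ɤ/ ([+back]) → [o]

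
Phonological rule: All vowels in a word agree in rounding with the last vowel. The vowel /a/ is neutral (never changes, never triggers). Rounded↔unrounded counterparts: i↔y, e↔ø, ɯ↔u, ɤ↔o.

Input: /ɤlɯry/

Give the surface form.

/ɤ/ harmonizes with /y/ ([+round]) → [o]
/ɯ/ harmonizes with /y/ ([+round]) → [u]

[olury]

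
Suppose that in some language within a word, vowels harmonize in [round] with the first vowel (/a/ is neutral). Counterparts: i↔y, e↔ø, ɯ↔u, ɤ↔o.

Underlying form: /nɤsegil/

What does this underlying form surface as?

no segment meets the rule's conditions; no change.

[nɤsegil]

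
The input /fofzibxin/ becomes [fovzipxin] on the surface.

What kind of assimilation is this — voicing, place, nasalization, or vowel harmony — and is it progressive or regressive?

/f/→[v] /b/→[p].
Each target copies a feature from the following segment, so the direction is regressive.

voicing assimilation, regressive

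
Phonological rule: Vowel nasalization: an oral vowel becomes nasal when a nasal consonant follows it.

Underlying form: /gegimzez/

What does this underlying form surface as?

[gegĩmzez]

/i/ before nasal /m/ → [ĩ]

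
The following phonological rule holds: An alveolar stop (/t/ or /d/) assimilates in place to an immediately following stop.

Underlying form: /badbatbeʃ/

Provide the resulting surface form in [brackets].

[babbapbeʃ]

/d/ before /b/ (labial) → [b]
/t/ before /b/ (labial) → [p]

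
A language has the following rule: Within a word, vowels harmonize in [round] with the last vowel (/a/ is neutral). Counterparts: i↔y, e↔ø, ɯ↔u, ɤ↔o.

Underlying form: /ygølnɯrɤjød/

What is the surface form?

/ɯ/ harmonizes with /ø/ ([+round]) → [u]
/ɤ/ harmonizes with /ø/ ([+round]) → [o]

[ygølnurojød]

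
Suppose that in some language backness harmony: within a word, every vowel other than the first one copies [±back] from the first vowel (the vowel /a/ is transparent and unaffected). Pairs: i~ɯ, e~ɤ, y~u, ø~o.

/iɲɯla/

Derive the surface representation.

/ɯ/ harmonizes with /i/ ([-back]) → [i]

[iɲila]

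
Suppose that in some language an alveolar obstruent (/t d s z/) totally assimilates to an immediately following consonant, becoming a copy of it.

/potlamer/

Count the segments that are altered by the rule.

/t/ before /l/ → [l] (total assimilation)
1 segment changes.

1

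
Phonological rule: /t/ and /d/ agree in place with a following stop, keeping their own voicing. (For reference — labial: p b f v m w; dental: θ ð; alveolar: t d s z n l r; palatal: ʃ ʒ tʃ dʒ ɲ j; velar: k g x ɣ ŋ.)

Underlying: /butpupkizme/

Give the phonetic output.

[buppupkizme]

/t/ before /p/ (labial) → [p]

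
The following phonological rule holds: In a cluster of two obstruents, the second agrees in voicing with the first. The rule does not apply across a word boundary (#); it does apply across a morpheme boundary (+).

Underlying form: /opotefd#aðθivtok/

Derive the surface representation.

[opoteft#aððivdok]

/d/ after /f/ (voiceless) → [t]
/θ/ after /ð/ (voiced) → [ð]
/t/ after /v/ (voiced) → [d]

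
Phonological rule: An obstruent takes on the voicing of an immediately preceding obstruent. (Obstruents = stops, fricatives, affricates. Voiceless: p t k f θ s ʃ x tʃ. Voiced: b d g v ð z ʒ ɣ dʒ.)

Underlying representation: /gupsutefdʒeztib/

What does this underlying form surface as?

/dʒ/ after /f/ (voiceless) → [tʃ]
/t/ after /z/ (voiced) → [d]

[gupsuteftʃezdib]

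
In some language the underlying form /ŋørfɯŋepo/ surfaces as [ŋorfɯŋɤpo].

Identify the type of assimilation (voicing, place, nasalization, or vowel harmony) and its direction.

/ø/→[o] /e/→[ɤ].
Vowels agree with the last vowel, so the harmony is regressive.

vowel harmony, regressive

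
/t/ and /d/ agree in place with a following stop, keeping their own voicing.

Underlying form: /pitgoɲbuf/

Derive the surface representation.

[pikgoɲbuf]

/t/ before /g/ (velar) → [k]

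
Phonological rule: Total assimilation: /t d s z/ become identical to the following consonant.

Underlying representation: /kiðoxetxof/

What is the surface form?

/t/ before /x/ → [x] (total assimilation)

[kiðoxexxof]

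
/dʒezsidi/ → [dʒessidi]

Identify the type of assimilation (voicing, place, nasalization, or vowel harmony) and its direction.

/z/→[s].
Each target copies a feature from the following segment, so the direction is regressive.

voicing assimilation, regressive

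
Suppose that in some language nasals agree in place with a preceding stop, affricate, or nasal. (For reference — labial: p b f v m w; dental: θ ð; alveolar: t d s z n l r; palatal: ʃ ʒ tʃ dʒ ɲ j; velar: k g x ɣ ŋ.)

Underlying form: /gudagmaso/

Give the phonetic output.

/m/ after /g/ (velar) → [ŋ]

[gudagŋaso]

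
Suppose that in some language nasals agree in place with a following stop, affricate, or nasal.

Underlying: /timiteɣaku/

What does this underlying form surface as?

no segment meets the rule's conditions; no change.

[timiteɣaku]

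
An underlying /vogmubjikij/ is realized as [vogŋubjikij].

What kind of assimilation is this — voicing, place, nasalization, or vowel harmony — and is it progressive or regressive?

place assimilation, progressive

/m/→[ŋ].
Each target copies a feature from the preceding segment, so the direction is progressive.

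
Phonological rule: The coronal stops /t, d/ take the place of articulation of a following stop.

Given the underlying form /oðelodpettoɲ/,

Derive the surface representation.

/d/ before /p/ (labial) → [b]

[oðelobpettoɲ]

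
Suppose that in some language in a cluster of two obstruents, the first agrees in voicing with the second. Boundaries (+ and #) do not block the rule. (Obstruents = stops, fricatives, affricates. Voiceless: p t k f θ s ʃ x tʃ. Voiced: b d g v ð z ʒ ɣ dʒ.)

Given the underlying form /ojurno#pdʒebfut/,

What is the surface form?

[ojurno#bdʒepfut]

/p/ before /dʒ/ (voiced) → [b]
/b/ before /f/ (voiceless) → [p]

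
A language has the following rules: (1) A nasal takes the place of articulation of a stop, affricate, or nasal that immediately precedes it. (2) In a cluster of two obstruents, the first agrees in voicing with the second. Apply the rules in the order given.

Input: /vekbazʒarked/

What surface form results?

Rule 1: no segment meets the rule's conditions; no change.
After rule 1: vekbazʒarked
Rule 2: /k/ before /b/ (voiced) → [g]

[vegbazʒarked]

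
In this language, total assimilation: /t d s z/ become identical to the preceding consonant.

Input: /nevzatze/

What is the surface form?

[nevvatte]

/z/ after /v/ → [v] (total assimilation)
/z/ after /t/ → [t] (total assimilation)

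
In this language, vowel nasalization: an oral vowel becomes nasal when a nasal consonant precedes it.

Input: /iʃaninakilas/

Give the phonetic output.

[iʃanĩnãkilas]

/i/ after nasal /n/ → [ĩ]
/a/ after nasal /n/ → [ã]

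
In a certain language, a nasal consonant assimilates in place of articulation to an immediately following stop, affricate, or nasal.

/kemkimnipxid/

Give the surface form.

[keŋkinnipxid]

/m/ before /k/ (velar) → [ŋ]
/m/ before /n/ (alveolar) → [n]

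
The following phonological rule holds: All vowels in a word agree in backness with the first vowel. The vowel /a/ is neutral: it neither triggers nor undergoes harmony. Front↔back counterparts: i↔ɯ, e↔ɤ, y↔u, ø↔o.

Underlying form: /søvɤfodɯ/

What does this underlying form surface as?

/ɤ/ harmonizes with /ø/ ([-back]) → [e]
/o/ harmonizes with /ø/ ([-back]) → [ø]
/ɯ/ harmonizes with /ø/ ([-back]) → [i]

[søvefødi]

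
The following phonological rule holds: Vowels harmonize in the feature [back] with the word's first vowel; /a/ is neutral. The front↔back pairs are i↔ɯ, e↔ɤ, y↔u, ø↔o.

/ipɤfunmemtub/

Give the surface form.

[ipefynmemtyb]

/ɤ/ harmonizes with /i/ ([-back]) → [e]
/u/ harmonizes with /i/ ([-back]) → [y]
/u/ harmonizes with /i/ ([-back]) → [y]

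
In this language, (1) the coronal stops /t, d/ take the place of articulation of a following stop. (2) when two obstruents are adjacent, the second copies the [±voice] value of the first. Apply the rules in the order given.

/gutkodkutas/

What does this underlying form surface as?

Rule 1: /t/ before /k/ (velar) → [k]
Rule 1: /d/ before /k/ (velar) → [g]
After rule 1: gukkogkutas
Rule 2: /k/ after /g/ (voiced) → [g]

[gukkoggutas]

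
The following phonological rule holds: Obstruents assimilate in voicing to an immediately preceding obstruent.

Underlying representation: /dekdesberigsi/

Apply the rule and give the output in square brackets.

[dektesperigzi]

/d/ after /k/ (voiceless) → [t]
/b/ after /s/ (voiceless) → [p]
/s/ after /g/ (voiced) → [z]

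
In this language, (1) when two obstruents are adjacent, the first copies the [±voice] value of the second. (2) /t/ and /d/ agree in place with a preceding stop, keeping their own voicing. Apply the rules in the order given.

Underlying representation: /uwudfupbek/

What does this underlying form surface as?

[uwutfubbek]

Rule 1: /d/ before /f/ (voiceless) → [t]
Rule 1: /p/ before /b/ (voiced) → [b]
After rule 1: uwutfubbek
Rule 2: no segment meets the rule's conditions; no change.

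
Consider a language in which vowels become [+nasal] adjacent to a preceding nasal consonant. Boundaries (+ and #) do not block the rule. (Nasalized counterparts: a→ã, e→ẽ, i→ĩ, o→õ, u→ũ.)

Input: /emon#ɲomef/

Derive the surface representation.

/o/ after nasal /m/ → [õ]
/o/ after nasal /ɲ/ → [õ]
/e/ after nasal /m/ → [ẽ]

[emõn#ɲõmẽf]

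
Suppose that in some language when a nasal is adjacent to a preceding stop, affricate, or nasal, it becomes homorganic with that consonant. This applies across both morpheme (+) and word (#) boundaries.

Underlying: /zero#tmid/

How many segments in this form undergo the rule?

/m/ after /t/ (alveolar) → [n]
1 segment changes.

1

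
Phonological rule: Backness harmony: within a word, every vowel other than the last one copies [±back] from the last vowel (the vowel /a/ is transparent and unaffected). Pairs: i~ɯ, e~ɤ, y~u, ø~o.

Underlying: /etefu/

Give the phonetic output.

[ɤtɤfu]

/e/ harmonizes with /u/ ([+back]) → [ɤ]
/e/ harmonizes with /u/ ([+back]) → [ɤ]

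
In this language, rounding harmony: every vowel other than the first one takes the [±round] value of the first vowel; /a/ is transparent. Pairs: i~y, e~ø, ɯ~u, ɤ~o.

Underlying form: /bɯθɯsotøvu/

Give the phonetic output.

[bɯθɯsɤtevɯ]

/o/ harmonizes with /ɯ/ ([-round]) → [ɤ]
/ø/ harmonizes with /ɯ/ ([-round]) → [e]
/u/ harmonizes with /ɯ/ ([-round]) → [ɯ]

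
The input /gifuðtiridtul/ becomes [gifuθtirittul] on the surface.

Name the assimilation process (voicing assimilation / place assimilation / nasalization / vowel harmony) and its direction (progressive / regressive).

voicing assimilation, regressive

/ð/→[θ] /d/→[t].
Each target copies a feature from the following segment, so the direction is regressive.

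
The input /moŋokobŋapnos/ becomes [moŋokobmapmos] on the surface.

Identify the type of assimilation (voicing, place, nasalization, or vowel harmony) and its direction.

place assimilation, progressive

/ŋ/→[m] /n/→[m].
Each target copies a feature from the preceding segment, so the direction is progressive.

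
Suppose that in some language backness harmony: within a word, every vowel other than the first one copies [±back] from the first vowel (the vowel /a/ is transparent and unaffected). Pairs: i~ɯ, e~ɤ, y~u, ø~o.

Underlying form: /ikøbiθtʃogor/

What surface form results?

/o/ harmonizes with /i/ ([-back]) → [ø]
/o/ harmonizes with /i/ ([-back]) → [ø]

[ikøbiθtʃøgør]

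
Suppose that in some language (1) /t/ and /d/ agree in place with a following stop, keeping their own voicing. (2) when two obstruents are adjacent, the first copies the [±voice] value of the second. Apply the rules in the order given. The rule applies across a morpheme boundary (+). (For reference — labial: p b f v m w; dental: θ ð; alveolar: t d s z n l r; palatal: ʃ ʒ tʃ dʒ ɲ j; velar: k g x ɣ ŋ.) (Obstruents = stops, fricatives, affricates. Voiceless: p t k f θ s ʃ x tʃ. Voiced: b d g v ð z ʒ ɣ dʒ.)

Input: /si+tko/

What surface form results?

Rule 1: /t/ before /k/ (velar) → [k]
After rule 1: si+kko
Rule 2: no segment meets the rule's conditions; no change.

[si+kko]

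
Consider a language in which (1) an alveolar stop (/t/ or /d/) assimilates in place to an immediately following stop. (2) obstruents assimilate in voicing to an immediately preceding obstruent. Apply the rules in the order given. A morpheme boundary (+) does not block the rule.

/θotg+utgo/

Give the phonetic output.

Rule 1: /t/ before /g/ (velar) → [k]
Rule 1: /t/ before /g/ (velar) → [k]
After rule 1: θokg+ukgo
Rule 2: /g/ after /k/ (voiceless) → [k]
Rule 2: /g/ after /k/ (voiceless) → [k]

[θokk+ukko]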